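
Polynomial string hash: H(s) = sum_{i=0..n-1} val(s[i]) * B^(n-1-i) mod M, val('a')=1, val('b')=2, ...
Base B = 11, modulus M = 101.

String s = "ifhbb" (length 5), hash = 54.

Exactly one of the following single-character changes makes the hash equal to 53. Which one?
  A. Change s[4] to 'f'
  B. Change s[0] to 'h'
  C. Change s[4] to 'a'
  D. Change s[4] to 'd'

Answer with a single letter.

Answer: C

Derivation:
Option A: s[4]='b'->'f', delta=(6-2)*11^0 mod 101 = 4, hash=54+4 mod 101 = 58
Option B: s[0]='i'->'h', delta=(8-9)*11^4 mod 101 = 4, hash=54+4 mod 101 = 58
Option C: s[4]='b'->'a', delta=(1-2)*11^0 mod 101 = 100, hash=54+100 mod 101 = 53 <-- target
Option D: s[4]='b'->'d', delta=(4-2)*11^0 mod 101 = 2, hash=54+2 mod 101 = 56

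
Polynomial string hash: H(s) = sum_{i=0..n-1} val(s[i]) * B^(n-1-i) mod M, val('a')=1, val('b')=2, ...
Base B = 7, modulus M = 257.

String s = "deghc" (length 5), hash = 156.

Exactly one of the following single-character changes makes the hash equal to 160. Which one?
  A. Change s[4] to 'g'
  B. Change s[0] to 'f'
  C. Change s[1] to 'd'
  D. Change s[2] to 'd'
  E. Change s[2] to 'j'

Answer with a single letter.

Answer: A

Derivation:
Option A: s[4]='c'->'g', delta=(7-3)*7^0 mod 257 = 4, hash=156+4 mod 257 = 160 <-- target
Option B: s[0]='d'->'f', delta=(6-4)*7^4 mod 257 = 176, hash=156+176 mod 257 = 75
Option C: s[1]='e'->'d', delta=(4-5)*7^3 mod 257 = 171, hash=156+171 mod 257 = 70
Option D: s[2]='g'->'d', delta=(4-7)*7^2 mod 257 = 110, hash=156+110 mod 257 = 9
Option E: s[2]='g'->'j', delta=(10-7)*7^2 mod 257 = 147, hash=156+147 mod 257 = 46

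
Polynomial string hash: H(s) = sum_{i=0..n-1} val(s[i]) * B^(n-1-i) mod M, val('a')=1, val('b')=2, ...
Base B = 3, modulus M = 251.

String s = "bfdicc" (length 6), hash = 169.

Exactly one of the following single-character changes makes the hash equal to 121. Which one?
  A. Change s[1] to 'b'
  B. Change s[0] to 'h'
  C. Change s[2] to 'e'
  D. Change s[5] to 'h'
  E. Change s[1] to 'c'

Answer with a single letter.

Answer: B

Derivation:
Option A: s[1]='f'->'b', delta=(2-6)*3^4 mod 251 = 178, hash=169+178 mod 251 = 96
Option B: s[0]='b'->'h', delta=(8-2)*3^5 mod 251 = 203, hash=169+203 mod 251 = 121 <-- target
Option C: s[2]='d'->'e', delta=(5-4)*3^3 mod 251 = 27, hash=169+27 mod 251 = 196
Option D: s[5]='c'->'h', delta=(8-3)*3^0 mod 251 = 5, hash=169+5 mod 251 = 174
Option E: s[1]='f'->'c', delta=(3-6)*3^4 mod 251 = 8, hash=169+8 mod 251 = 177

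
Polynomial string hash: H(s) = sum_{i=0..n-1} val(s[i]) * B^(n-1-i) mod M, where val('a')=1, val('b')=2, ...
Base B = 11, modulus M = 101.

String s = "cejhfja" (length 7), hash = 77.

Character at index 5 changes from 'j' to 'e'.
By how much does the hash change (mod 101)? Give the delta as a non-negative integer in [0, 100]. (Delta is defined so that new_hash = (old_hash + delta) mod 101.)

Delta formula: (val(new) - val(old)) * B^(n-1-k) mod M
  val('e') - val('j') = 5 - 10 = -5
  B^(n-1-k) = 11^1 mod 101 = 11
  Delta = -5 * 11 mod 101 = 46

Answer: 46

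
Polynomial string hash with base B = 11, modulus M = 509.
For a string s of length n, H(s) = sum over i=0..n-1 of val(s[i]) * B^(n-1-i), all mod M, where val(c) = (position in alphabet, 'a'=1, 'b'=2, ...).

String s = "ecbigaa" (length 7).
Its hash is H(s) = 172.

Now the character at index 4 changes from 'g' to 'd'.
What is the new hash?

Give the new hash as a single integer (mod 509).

Answer: 318

Derivation:
val('g') = 7, val('d') = 4
Position k = 4, exponent = n-1-k = 2
B^2 mod M = 11^2 mod 509 = 121
Delta = (4 - 7) * 121 mod 509 = 146
New hash = (172 + 146) mod 509 = 318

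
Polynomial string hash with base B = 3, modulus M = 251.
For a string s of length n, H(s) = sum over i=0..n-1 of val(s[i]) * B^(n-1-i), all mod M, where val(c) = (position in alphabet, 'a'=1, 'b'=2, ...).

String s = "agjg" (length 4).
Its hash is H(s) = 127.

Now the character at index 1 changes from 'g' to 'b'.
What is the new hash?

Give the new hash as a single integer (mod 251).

Answer: 82

Derivation:
val('g') = 7, val('b') = 2
Position k = 1, exponent = n-1-k = 2
B^2 mod M = 3^2 mod 251 = 9
Delta = (2 - 7) * 9 mod 251 = 206
New hash = (127 + 206) mod 251 = 82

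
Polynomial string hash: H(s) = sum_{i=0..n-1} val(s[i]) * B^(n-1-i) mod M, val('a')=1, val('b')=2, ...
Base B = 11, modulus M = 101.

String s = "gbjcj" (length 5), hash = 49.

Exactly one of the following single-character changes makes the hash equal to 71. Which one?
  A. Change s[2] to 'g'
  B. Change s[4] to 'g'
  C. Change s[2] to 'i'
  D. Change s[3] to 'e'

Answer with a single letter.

Answer: D

Derivation:
Option A: s[2]='j'->'g', delta=(7-10)*11^2 mod 101 = 41, hash=49+41 mod 101 = 90
Option B: s[4]='j'->'g', delta=(7-10)*11^0 mod 101 = 98, hash=49+98 mod 101 = 46
Option C: s[2]='j'->'i', delta=(9-10)*11^2 mod 101 = 81, hash=49+81 mod 101 = 29
Option D: s[3]='c'->'e', delta=(5-3)*11^1 mod 101 = 22, hash=49+22 mod 101 = 71 <-- target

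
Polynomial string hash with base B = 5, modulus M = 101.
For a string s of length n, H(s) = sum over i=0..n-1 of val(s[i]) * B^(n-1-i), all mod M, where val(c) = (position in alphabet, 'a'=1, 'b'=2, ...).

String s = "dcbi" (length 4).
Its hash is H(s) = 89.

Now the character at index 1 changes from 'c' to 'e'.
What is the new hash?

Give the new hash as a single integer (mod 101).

Answer: 38

Derivation:
val('c') = 3, val('e') = 5
Position k = 1, exponent = n-1-k = 2
B^2 mod M = 5^2 mod 101 = 25
Delta = (5 - 3) * 25 mod 101 = 50
New hash = (89 + 50) mod 101 = 38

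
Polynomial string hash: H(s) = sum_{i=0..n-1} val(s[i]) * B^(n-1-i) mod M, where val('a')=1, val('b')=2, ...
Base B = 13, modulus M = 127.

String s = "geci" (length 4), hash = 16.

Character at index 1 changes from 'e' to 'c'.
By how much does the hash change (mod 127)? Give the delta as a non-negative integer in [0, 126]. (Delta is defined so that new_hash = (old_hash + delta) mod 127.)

Answer: 43

Derivation:
Delta formula: (val(new) - val(old)) * B^(n-1-k) mod M
  val('c') - val('e') = 3 - 5 = -2
  B^(n-1-k) = 13^2 mod 127 = 42
  Delta = -2 * 42 mod 127 = 43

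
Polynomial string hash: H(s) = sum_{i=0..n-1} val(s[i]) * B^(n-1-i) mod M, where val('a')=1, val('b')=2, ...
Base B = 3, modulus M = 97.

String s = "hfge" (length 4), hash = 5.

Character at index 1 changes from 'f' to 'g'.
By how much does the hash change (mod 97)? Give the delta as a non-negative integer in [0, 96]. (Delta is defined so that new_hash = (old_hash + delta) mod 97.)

Answer: 9

Derivation:
Delta formula: (val(new) - val(old)) * B^(n-1-k) mod M
  val('g') - val('f') = 7 - 6 = 1
  B^(n-1-k) = 3^2 mod 97 = 9
  Delta = 1 * 9 mod 97 = 9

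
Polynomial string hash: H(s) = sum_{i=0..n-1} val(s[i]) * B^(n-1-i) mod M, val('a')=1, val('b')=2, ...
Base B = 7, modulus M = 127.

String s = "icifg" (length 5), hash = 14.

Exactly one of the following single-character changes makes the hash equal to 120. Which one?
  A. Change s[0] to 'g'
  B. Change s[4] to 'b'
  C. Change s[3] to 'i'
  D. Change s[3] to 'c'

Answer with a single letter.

Option A: s[0]='i'->'g', delta=(7-9)*7^4 mod 127 = 24, hash=14+24 mod 127 = 38
Option B: s[4]='g'->'b', delta=(2-7)*7^0 mod 127 = 122, hash=14+122 mod 127 = 9
Option C: s[3]='f'->'i', delta=(9-6)*7^1 mod 127 = 21, hash=14+21 mod 127 = 35
Option D: s[3]='f'->'c', delta=(3-6)*7^1 mod 127 = 106, hash=14+106 mod 127 = 120 <-- target

Answer: D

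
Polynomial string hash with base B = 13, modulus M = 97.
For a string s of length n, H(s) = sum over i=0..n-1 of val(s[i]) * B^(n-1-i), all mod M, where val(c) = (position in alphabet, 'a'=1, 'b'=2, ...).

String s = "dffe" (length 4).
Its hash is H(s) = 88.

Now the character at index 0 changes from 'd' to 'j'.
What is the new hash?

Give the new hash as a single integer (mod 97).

Answer: 78

Derivation:
val('d') = 4, val('j') = 10
Position k = 0, exponent = n-1-k = 3
B^3 mod M = 13^3 mod 97 = 63
Delta = (10 - 4) * 63 mod 97 = 87
New hash = (88 + 87) mod 97 = 78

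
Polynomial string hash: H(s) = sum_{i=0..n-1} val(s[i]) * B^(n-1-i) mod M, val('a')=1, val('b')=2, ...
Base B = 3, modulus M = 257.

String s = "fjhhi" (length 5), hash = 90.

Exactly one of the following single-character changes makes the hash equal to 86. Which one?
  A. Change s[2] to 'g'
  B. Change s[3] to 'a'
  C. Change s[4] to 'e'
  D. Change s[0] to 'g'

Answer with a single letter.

Option A: s[2]='h'->'g', delta=(7-8)*3^2 mod 257 = 248, hash=90+248 mod 257 = 81
Option B: s[3]='h'->'a', delta=(1-8)*3^1 mod 257 = 236, hash=90+236 mod 257 = 69
Option C: s[4]='i'->'e', delta=(5-9)*3^0 mod 257 = 253, hash=90+253 mod 257 = 86 <-- target
Option D: s[0]='f'->'g', delta=(7-6)*3^4 mod 257 = 81, hash=90+81 mod 257 = 171

Answer: C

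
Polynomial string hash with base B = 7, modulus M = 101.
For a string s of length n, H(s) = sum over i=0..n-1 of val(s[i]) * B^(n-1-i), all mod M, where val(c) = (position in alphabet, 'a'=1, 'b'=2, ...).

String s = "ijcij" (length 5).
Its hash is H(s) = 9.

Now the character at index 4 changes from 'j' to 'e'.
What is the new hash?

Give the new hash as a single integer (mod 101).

val('j') = 10, val('e') = 5
Position k = 4, exponent = n-1-k = 0
B^0 mod M = 7^0 mod 101 = 1
Delta = (5 - 10) * 1 mod 101 = 96
New hash = (9 + 96) mod 101 = 4

Answer: 4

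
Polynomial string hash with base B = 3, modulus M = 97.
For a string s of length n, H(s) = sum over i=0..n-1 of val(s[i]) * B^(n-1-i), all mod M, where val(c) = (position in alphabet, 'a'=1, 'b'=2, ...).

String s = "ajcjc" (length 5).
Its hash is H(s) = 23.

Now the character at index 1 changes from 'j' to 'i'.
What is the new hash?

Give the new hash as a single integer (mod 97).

Answer: 93

Derivation:
val('j') = 10, val('i') = 9
Position k = 1, exponent = n-1-k = 3
B^3 mod M = 3^3 mod 97 = 27
Delta = (9 - 10) * 27 mod 97 = 70
New hash = (23 + 70) mod 97 = 93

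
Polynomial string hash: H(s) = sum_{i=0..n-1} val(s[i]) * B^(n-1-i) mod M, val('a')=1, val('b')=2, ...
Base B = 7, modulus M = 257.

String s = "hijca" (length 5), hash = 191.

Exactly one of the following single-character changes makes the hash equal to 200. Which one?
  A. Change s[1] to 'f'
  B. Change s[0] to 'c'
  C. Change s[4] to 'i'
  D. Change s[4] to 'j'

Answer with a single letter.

Option A: s[1]='i'->'f', delta=(6-9)*7^3 mod 257 = 256, hash=191+256 mod 257 = 190
Option B: s[0]='h'->'c', delta=(3-8)*7^4 mod 257 = 74, hash=191+74 mod 257 = 8
Option C: s[4]='a'->'i', delta=(9-1)*7^0 mod 257 = 8, hash=191+8 mod 257 = 199
Option D: s[4]='a'->'j', delta=(10-1)*7^0 mod 257 = 9, hash=191+9 mod 257 = 200 <-- target

Answer: D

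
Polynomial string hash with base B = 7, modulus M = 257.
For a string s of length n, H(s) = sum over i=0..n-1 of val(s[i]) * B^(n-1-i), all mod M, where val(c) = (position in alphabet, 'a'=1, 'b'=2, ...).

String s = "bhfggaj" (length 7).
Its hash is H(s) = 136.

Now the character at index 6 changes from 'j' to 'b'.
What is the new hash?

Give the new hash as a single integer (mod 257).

val('j') = 10, val('b') = 2
Position k = 6, exponent = n-1-k = 0
B^0 mod M = 7^0 mod 257 = 1
Delta = (2 - 10) * 1 mod 257 = 249
New hash = (136 + 249) mod 257 = 128

Answer: 128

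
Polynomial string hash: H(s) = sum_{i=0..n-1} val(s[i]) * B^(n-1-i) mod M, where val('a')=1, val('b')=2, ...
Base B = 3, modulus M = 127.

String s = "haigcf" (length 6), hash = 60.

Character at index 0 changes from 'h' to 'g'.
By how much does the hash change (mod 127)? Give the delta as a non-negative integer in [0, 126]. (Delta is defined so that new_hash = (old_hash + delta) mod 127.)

Answer: 11

Derivation:
Delta formula: (val(new) - val(old)) * B^(n-1-k) mod M
  val('g') - val('h') = 7 - 8 = -1
  B^(n-1-k) = 3^5 mod 127 = 116
  Delta = -1 * 116 mod 127 = 11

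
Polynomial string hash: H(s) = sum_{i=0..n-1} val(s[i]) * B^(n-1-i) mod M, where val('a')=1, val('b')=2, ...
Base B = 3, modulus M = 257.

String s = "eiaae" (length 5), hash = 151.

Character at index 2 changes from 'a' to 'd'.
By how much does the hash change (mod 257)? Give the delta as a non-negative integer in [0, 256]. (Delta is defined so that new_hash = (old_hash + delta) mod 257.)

Answer: 27

Derivation:
Delta formula: (val(new) - val(old)) * B^(n-1-k) mod M
  val('d') - val('a') = 4 - 1 = 3
  B^(n-1-k) = 3^2 mod 257 = 9
  Delta = 3 * 9 mod 257 = 27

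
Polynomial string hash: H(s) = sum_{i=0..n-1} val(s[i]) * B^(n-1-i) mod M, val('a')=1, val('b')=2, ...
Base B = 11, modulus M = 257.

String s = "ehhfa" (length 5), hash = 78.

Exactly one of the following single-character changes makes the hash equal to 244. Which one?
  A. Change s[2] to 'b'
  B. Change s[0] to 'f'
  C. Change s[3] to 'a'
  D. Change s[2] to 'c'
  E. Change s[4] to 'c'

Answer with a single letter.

Option A: s[2]='h'->'b', delta=(2-8)*11^2 mod 257 = 45, hash=78+45 mod 257 = 123
Option B: s[0]='e'->'f', delta=(6-5)*11^4 mod 257 = 249, hash=78+249 mod 257 = 70
Option C: s[3]='f'->'a', delta=(1-6)*11^1 mod 257 = 202, hash=78+202 mod 257 = 23
Option D: s[2]='h'->'c', delta=(3-8)*11^2 mod 257 = 166, hash=78+166 mod 257 = 244 <-- target
Option E: s[4]='a'->'c', delta=(3-1)*11^0 mod 257 = 2, hash=78+2 mod 257 = 80

Answer: D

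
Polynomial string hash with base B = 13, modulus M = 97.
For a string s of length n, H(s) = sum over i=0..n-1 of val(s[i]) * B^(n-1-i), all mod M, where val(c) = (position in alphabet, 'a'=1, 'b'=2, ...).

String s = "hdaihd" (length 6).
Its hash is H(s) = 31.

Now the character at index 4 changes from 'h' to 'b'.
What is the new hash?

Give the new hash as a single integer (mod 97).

val('h') = 8, val('b') = 2
Position k = 4, exponent = n-1-k = 1
B^1 mod M = 13^1 mod 97 = 13
Delta = (2 - 8) * 13 mod 97 = 19
New hash = (31 + 19) mod 97 = 50

Answer: 50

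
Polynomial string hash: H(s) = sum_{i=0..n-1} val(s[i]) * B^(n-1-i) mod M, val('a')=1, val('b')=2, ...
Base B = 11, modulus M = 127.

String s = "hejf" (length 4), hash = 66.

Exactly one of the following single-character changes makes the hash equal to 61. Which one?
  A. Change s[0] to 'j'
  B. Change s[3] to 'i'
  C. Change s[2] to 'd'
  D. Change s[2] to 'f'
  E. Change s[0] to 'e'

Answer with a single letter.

Answer: A

Derivation:
Option A: s[0]='h'->'j', delta=(10-8)*11^3 mod 127 = 122, hash=66+122 mod 127 = 61 <-- target
Option B: s[3]='f'->'i', delta=(9-6)*11^0 mod 127 = 3, hash=66+3 mod 127 = 69
Option C: s[2]='j'->'d', delta=(4-10)*11^1 mod 127 = 61, hash=66+61 mod 127 = 0
Option D: s[2]='j'->'f', delta=(6-10)*11^1 mod 127 = 83, hash=66+83 mod 127 = 22
Option E: s[0]='h'->'e', delta=(5-8)*11^3 mod 127 = 71, hash=66+71 mod 127 = 10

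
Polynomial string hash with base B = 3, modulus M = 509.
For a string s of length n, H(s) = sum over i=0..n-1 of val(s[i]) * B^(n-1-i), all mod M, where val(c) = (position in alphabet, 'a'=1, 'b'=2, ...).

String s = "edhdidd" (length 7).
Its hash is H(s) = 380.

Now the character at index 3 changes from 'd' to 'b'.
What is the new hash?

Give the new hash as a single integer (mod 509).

val('d') = 4, val('b') = 2
Position k = 3, exponent = n-1-k = 3
B^3 mod M = 3^3 mod 509 = 27
Delta = (2 - 4) * 27 mod 509 = 455
New hash = (380 + 455) mod 509 = 326

Answer: 326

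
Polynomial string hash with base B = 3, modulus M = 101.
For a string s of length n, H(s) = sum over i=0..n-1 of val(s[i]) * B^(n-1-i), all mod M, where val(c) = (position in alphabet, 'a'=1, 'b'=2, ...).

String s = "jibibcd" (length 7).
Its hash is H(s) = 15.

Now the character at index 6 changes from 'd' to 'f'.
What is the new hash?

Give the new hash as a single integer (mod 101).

val('d') = 4, val('f') = 6
Position k = 6, exponent = n-1-k = 0
B^0 mod M = 3^0 mod 101 = 1
Delta = (6 - 4) * 1 mod 101 = 2
New hash = (15 + 2) mod 101 = 17

Answer: 17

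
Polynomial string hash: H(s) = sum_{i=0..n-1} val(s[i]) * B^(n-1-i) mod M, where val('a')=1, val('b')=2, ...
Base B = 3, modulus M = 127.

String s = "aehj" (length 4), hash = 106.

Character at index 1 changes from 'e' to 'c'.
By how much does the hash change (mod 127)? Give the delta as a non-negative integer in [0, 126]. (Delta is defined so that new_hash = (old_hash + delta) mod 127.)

Delta formula: (val(new) - val(old)) * B^(n-1-k) mod M
  val('c') - val('e') = 3 - 5 = -2
  B^(n-1-k) = 3^2 mod 127 = 9
  Delta = -2 * 9 mod 127 = 109

Answer: 109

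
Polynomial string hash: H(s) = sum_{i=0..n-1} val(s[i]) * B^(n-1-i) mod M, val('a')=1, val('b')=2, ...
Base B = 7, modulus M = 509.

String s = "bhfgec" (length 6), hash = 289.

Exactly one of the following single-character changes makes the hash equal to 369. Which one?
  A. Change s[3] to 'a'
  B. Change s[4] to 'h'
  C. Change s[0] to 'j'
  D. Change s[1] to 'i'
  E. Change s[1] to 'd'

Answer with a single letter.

Answer: C

Derivation:
Option A: s[3]='g'->'a', delta=(1-7)*7^2 mod 509 = 215, hash=289+215 mod 509 = 504
Option B: s[4]='e'->'h', delta=(8-5)*7^1 mod 509 = 21, hash=289+21 mod 509 = 310
Option C: s[0]='b'->'j', delta=(10-2)*7^5 mod 509 = 80, hash=289+80 mod 509 = 369 <-- target
Option D: s[1]='h'->'i', delta=(9-8)*7^4 mod 509 = 365, hash=289+365 mod 509 = 145
Option E: s[1]='h'->'d', delta=(4-8)*7^4 mod 509 = 67, hash=289+67 mod 509 = 356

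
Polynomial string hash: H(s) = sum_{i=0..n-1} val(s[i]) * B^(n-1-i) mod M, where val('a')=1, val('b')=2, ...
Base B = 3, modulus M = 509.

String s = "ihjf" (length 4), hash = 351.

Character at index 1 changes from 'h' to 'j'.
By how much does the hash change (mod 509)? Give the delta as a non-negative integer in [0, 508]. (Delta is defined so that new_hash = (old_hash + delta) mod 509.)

Answer: 18

Derivation:
Delta formula: (val(new) - val(old)) * B^(n-1-k) mod M
  val('j') - val('h') = 10 - 8 = 2
  B^(n-1-k) = 3^2 mod 509 = 9
  Delta = 2 * 9 mod 509 = 18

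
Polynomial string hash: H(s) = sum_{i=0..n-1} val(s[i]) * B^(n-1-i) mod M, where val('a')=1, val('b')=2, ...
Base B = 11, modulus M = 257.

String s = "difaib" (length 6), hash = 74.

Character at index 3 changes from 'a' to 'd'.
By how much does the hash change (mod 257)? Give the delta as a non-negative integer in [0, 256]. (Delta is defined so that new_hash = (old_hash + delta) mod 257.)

Answer: 106

Derivation:
Delta formula: (val(new) - val(old)) * B^(n-1-k) mod M
  val('d') - val('a') = 4 - 1 = 3
  B^(n-1-k) = 11^2 mod 257 = 121
  Delta = 3 * 121 mod 257 = 106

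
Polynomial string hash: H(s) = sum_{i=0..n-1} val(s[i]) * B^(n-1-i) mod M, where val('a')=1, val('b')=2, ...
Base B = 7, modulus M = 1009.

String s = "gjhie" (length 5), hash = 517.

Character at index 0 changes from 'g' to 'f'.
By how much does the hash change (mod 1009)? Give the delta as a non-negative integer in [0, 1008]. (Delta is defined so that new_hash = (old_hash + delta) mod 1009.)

Delta formula: (val(new) - val(old)) * B^(n-1-k) mod M
  val('f') - val('g') = 6 - 7 = -1
  B^(n-1-k) = 7^4 mod 1009 = 383
  Delta = -1 * 383 mod 1009 = 626

Answer: 626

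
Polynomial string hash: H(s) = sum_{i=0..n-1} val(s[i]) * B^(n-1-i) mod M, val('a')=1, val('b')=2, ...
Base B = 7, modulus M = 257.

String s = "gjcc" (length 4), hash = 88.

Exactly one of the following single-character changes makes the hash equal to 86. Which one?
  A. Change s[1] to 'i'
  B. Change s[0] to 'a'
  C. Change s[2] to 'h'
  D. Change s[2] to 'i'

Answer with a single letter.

Answer: B

Derivation:
Option A: s[1]='j'->'i', delta=(9-10)*7^2 mod 257 = 208, hash=88+208 mod 257 = 39
Option B: s[0]='g'->'a', delta=(1-7)*7^3 mod 257 = 255, hash=88+255 mod 257 = 86 <-- target
Option C: s[2]='c'->'h', delta=(8-3)*7^1 mod 257 = 35, hash=88+35 mod 257 = 123
Option D: s[2]='c'->'i', delta=(9-3)*7^1 mod 257 = 42, hash=88+42 mod 257 = 130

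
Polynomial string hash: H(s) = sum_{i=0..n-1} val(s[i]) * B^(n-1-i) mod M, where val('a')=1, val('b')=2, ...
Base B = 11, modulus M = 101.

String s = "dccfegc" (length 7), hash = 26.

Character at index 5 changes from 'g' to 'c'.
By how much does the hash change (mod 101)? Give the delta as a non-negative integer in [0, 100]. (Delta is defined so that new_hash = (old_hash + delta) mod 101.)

Answer: 57

Derivation:
Delta formula: (val(new) - val(old)) * B^(n-1-k) mod M
  val('c') - val('g') = 3 - 7 = -4
  B^(n-1-k) = 11^1 mod 101 = 11
  Delta = -4 * 11 mod 101 = 57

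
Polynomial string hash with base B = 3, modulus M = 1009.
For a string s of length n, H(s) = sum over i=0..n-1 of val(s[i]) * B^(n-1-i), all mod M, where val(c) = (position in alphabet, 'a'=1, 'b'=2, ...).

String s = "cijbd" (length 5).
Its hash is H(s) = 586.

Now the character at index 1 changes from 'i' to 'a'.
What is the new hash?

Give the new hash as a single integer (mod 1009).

val('i') = 9, val('a') = 1
Position k = 1, exponent = n-1-k = 3
B^3 mod M = 3^3 mod 1009 = 27
Delta = (1 - 9) * 27 mod 1009 = 793
New hash = (586 + 793) mod 1009 = 370

Answer: 370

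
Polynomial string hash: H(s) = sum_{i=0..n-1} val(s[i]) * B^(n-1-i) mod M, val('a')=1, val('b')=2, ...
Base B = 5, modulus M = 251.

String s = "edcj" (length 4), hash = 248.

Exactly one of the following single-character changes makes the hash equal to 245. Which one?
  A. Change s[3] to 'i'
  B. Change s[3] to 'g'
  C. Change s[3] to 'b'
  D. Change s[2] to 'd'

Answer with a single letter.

Answer: B

Derivation:
Option A: s[3]='j'->'i', delta=(9-10)*5^0 mod 251 = 250, hash=248+250 mod 251 = 247
Option B: s[3]='j'->'g', delta=(7-10)*5^0 mod 251 = 248, hash=248+248 mod 251 = 245 <-- target
Option C: s[3]='j'->'b', delta=(2-10)*5^0 mod 251 = 243, hash=248+243 mod 251 = 240
Option D: s[2]='c'->'d', delta=(4-3)*5^1 mod 251 = 5, hash=248+5 mod 251 = 2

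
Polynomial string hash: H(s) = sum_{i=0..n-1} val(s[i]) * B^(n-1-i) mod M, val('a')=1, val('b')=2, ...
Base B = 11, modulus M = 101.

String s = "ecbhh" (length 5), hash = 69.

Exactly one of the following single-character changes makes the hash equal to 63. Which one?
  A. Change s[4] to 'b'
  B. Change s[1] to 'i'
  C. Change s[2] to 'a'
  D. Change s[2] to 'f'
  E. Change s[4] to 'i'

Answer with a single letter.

Option A: s[4]='h'->'b', delta=(2-8)*11^0 mod 101 = 95, hash=69+95 mod 101 = 63 <-- target
Option B: s[1]='c'->'i', delta=(9-3)*11^3 mod 101 = 7, hash=69+7 mod 101 = 76
Option C: s[2]='b'->'a', delta=(1-2)*11^2 mod 101 = 81, hash=69+81 mod 101 = 49
Option D: s[2]='b'->'f', delta=(6-2)*11^2 mod 101 = 80, hash=69+80 mod 101 = 48
Option E: s[4]='h'->'i', delta=(9-8)*11^0 mod 101 = 1, hash=69+1 mod 101 = 70

Answer: A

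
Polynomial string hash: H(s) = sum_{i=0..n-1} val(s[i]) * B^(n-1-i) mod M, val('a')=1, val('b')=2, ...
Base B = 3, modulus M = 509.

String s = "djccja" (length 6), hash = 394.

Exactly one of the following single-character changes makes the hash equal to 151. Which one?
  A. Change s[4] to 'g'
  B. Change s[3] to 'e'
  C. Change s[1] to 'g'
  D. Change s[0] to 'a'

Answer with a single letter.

Option A: s[4]='j'->'g', delta=(7-10)*3^1 mod 509 = 500, hash=394+500 mod 509 = 385
Option B: s[3]='c'->'e', delta=(5-3)*3^2 mod 509 = 18, hash=394+18 mod 509 = 412
Option C: s[1]='j'->'g', delta=(7-10)*3^4 mod 509 = 266, hash=394+266 mod 509 = 151 <-- target
Option D: s[0]='d'->'a', delta=(1-4)*3^5 mod 509 = 289, hash=394+289 mod 509 = 174

Answer: C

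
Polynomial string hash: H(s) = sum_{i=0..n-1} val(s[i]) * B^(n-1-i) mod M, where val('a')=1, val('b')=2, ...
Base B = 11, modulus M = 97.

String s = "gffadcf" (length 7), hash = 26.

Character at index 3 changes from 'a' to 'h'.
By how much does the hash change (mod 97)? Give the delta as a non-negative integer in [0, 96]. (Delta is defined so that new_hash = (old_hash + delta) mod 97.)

Delta formula: (val(new) - val(old)) * B^(n-1-k) mod M
  val('h') - val('a') = 8 - 1 = 7
  B^(n-1-k) = 11^3 mod 97 = 70
  Delta = 7 * 70 mod 97 = 5

Answer: 5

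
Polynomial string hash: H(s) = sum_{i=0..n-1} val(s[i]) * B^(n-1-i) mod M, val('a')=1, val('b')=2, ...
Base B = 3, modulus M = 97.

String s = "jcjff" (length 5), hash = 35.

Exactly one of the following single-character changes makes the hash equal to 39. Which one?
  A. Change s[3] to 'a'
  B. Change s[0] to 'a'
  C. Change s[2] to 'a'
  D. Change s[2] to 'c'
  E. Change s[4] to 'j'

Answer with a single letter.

Answer: E

Derivation:
Option A: s[3]='f'->'a', delta=(1-6)*3^1 mod 97 = 82, hash=35+82 mod 97 = 20
Option B: s[0]='j'->'a', delta=(1-10)*3^4 mod 97 = 47, hash=35+47 mod 97 = 82
Option C: s[2]='j'->'a', delta=(1-10)*3^2 mod 97 = 16, hash=35+16 mod 97 = 51
Option D: s[2]='j'->'c', delta=(3-10)*3^2 mod 97 = 34, hash=35+34 mod 97 = 69
Option E: s[4]='f'->'j', delta=(10-6)*3^0 mod 97 = 4, hash=35+4 mod 97 = 39 <-- target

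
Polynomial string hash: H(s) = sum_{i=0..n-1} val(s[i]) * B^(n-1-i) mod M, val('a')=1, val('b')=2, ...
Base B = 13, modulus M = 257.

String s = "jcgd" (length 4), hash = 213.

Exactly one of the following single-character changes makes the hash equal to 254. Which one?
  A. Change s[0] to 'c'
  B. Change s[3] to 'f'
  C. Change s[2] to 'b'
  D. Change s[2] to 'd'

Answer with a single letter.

Option A: s[0]='j'->'c', delta=(3-10)*13^3 mod 257 = 41, hash=213+41 mod 257 = 254 <-- target
Option B: s[3]='d'->'f', delta=(6-4)*13^0 mod 257 = 2, hash=213+2 mod 257 = 215
Option C: s[2]='g'->'b', delta=(2-7)*13^1 mod 257 = 192, hash=213+192 mod 257 = 148
Option D: s[2]='g'->'d', delta=(4-7)*13^1 mod 257 = 218, hash=213+218 mod 257 = 174

Answer: A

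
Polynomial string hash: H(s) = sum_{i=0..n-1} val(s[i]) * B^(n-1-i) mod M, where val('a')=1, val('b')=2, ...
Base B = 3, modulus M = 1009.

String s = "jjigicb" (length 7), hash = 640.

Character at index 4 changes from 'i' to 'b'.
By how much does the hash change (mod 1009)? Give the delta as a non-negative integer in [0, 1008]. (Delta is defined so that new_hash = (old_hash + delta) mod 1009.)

Delta formula: (val(new) - val(old)) * B^(n-1-k) mod M
  val('b') - val('i') = 2 - 9 = -7
  B^(n-1-k) = 3^2 mod 1009 = 9
  Delta = -7 * 9 mod 1009 = 946

Answer: 946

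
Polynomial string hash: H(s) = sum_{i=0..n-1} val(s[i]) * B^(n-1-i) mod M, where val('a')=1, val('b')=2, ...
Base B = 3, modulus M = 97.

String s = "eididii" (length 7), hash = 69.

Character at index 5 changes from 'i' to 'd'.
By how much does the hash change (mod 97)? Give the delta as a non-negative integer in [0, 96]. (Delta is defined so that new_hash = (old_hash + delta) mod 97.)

Answer: 82

Derivation:
Delta formula: (val(new) - val(old)) * B^(n-1-k) mod M
  val('d') - val('i') = 4 - 9 = -5
  B^(n-1-k) = 3^1 mod 97 = 3
  Delta = -5 * 3 mod 97 = 82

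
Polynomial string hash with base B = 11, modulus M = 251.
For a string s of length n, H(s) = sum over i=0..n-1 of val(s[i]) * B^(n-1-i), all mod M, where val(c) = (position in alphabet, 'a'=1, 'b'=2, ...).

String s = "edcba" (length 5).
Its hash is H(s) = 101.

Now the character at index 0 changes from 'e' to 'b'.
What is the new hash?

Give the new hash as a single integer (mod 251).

val('e') = 5, val('b') = 2
Position k = 0, exponent = n-1-k = 4
B^4 mod M = 11^4 mod 251 = 83
Delta = (2 - 5) * 83 mod 251 = 2
New hash = (101 + 2) mod 251 = 103

Answer: 103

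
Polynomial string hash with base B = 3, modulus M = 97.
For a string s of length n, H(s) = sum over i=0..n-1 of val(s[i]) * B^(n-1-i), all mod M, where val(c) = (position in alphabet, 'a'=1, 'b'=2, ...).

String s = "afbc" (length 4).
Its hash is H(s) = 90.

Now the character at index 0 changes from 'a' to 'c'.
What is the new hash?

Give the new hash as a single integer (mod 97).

Answer: 47

Derivation:
val('a') = 1, val('c') = 3
Position k = 0, exponent = n-1-k = 3
B^3 mod M = 3^3 mod 97 = 27
Delta = (3 - 1) * 27 mod 97 = 54
New hash = (90 + 54) mod 97 = 47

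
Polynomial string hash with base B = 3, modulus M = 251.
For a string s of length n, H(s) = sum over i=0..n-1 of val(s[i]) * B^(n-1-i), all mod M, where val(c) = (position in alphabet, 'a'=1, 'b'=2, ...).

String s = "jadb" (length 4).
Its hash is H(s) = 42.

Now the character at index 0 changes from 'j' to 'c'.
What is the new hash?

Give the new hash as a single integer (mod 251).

Answer: 104

Derivation:
val('j') = 10, val('c') = 3
Position k = 0, exponent = n-1-k = 3
B^3 mod M = 3^3 mod 251 = 27
Delta = (3 - 10) * 27 mod 251 = 62
New hash = (42 + 62) mod 251 = 104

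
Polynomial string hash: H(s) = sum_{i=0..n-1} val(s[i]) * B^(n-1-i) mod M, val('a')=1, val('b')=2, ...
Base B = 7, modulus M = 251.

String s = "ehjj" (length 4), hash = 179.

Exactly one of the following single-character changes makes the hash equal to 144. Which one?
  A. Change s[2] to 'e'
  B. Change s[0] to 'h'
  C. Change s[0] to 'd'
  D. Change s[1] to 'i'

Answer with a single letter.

Option A: s[2]='j'->'e', delta=(5-10)*7^1 mod 251 = 216, hash=179+216 mod 251 = 144 <-- target
Option B: s[0]='e'->'h', delta=(8-5)*7^3 mod 251 = 25, hash=179+25 mod 251 = 204
Option C: s[0]='e'->'d', delta=(4-5)*7^3 mod 251 = 159, hash=179+159 mod 251 = 87
Option D: s[1]='h'->'i', delta=(9-8)*7^2 mod 251 = 49, hash=179+49 mod 251 = 228

Answer: A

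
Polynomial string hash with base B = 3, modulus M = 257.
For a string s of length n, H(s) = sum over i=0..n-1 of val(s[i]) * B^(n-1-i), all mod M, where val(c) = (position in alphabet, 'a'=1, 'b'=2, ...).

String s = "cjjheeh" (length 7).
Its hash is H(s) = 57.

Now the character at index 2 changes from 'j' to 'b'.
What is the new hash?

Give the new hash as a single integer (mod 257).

val('j') = 10, val('b') = 2
Position k = 2, exponent = n-1-k = 4
B^4 mod M = 3^4 mod 257 = 81
Delta = (2 - 10) * 81 mod 257 = 123
New hash = (57 + 123) mod 257 = 180

Answer: 180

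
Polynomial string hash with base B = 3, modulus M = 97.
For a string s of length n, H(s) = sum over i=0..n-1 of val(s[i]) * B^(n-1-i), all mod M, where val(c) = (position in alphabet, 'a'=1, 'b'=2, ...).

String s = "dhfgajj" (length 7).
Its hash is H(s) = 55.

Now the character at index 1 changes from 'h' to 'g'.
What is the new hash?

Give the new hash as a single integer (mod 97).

val('h') = 8, val('g') = 7
Position k = 1, exponent = n-1-k = 5
B^5 mod M = 3^5 mod 97 = 49
Delta = (7 - 8) * 49 mod 97 = 48
New hash = (55 + 48) mod 97 = 6

Answer: 6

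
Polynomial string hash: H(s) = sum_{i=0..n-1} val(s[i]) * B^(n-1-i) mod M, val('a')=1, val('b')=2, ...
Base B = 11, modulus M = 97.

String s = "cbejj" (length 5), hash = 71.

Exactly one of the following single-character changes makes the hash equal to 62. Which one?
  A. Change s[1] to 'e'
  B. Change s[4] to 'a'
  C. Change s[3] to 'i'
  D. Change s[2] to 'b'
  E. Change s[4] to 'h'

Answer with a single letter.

Answer: B

Derivation:
Option A: s[1]='b'->'e', delta=(5-2)*11^3 mod 97 = 16, hash=71+16 mod 97 = 87
Option B: s[4]='j'->'a', delta=(1-10)*11^0 mod 97 = 88, hash=71+88 mod 97 = 62 <-- target
Option C: s[3]='j'->'i', delta=(9-10)*11^1 mod 97 = 86, hash=71+86 mod 97 = 60
Option D: s[2]='e'->'b', delta=(2-5)*11^2 mod 97 = 25, hash=71+25 mod 97 = 96
Option E: s[4]='j'->'h', delta=(8-10)*11^0 mod 97 = 95, hash=71+95 mod 97 = 69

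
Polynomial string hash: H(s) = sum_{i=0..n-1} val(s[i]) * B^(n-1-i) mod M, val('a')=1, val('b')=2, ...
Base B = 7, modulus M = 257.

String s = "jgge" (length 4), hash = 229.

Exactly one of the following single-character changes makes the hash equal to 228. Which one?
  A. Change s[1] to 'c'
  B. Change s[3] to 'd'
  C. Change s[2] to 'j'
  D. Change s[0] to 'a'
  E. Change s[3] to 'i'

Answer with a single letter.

Answer: B

Derivation:
Option A: s[1]='g'->'c', delta=(3-7)*7^2 mod 257 = 61, hash=229+61 mod 257 = 33
Option B: s[3]='e'->'d', delta=(4-5)*7^0 mod 257 = 256, hash=229+256 mod 257 = 228 <-- target
Option C: s[2]='g'->'j', delta=(10-7)*7^1 mod 257 = 21, hash=229+21 mod 257 = 250
Option D: s[0]='j'->'a', delta=(1-10)*7^3 mod 257 = 254, hash=229+254 mod 257 = 226
Option E: s[3]='e'->'i', delta=(9-5)*7^0 mod 257 = 4, hash=229+4 mod 257 = 233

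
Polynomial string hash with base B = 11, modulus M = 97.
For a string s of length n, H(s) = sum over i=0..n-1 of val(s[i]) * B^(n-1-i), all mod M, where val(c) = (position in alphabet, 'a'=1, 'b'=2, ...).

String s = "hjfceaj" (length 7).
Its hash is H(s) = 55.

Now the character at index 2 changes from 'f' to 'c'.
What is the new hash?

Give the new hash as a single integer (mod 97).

val('f') = 6, val('c') = 3
Position k = 2, exponent = n-1-k = 4
B^4 mod M = 11^4 mod 97 = 91
Delta = (3 - 6) * 91 mod 97 = 18
New hash = (55 + 18) mod 97 = 73

Answer: 73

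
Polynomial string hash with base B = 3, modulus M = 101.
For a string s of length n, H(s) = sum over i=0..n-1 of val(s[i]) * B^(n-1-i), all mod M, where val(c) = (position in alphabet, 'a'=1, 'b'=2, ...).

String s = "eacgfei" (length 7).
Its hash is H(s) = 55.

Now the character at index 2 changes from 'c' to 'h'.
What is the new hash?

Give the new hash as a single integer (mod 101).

Answer: 56

Derivation:
val('c') = 3, val('h') = 8
Position k = 2, exponent = n-1-k = 4
B^4 mod M = 3^4 mod 101 = 81
Delta = (8 - 3) * 81 mod 101 = 1
New hash = (55 + 1) mod 101 = 56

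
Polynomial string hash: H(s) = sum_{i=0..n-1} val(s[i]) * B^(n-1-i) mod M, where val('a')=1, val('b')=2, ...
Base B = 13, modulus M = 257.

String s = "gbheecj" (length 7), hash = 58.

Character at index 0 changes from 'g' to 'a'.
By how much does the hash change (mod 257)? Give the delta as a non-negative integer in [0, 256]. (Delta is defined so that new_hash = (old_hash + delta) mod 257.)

Answer: 219

Derivation:
Delta formula: (val(new) - val(old)) * B^(n-1-k) mod M
  val('a') - val('g') = 1 - 7 = -6
  B^(n-1-k) = 13^6 mod 257 = 92
  Delta = -6 * 92 mod 257 = 219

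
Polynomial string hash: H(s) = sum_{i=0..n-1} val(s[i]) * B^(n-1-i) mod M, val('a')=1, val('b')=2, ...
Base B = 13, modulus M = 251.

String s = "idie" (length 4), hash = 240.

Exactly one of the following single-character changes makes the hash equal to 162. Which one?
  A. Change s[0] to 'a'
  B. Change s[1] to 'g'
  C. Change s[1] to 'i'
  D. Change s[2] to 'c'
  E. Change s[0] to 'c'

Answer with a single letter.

Option A: s[0]='i'->'a', delta=(1-9)*13^3 mod 251 = 245, hash=240+245 mod 251 = 234
Option B: s[1]='d'->'g', delta=(7-4)*13^2 mod 251 = 5, hash=240+5 mod 251 = 245
Option C: s[1]='d'->'i', delta=(9-4)*13^2 mod 251 = 92, hash=240+92 mod 251 = 81
Option D: s[2]='i'->'c', delta=(3-9)*13^1 mod 251 = 173, hash=240+173 mod 251 = 162 <-- target
Option E: s[0]='i'->'c', delta=(3-9)*13^3 mod 251 = 121, hash=240+121 mod 251 = 110

Answer: D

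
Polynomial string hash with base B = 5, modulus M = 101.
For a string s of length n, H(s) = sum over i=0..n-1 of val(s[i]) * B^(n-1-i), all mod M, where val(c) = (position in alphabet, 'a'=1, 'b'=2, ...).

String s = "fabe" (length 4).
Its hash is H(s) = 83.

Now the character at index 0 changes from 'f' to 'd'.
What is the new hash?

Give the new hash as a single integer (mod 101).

Answer: 35

Derivation:
val('f') = 6, val('d') = 4
Position k = 0, exponent = n-1-k = 3
B^3 mod M = 5^3 mod 101 = 24
Delta = (4 - 6) * 24 mod 101 = 53
New hash = (83 + 53) mod 101 = 35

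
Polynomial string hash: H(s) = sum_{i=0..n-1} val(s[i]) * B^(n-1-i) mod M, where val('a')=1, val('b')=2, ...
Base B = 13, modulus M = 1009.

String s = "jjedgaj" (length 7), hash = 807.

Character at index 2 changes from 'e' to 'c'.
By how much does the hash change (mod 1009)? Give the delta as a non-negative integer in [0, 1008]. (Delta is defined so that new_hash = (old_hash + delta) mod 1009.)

Delta formula: (val(new) - val(old)) * B^(n-1-k) mod M
  val('c') - val('e') = 3 - 5 = -2
  B^(n-1-k) = 13^4 mod 1009 = 309
  Delta = -2 * 309 mod 1009 = 391

Answer: 391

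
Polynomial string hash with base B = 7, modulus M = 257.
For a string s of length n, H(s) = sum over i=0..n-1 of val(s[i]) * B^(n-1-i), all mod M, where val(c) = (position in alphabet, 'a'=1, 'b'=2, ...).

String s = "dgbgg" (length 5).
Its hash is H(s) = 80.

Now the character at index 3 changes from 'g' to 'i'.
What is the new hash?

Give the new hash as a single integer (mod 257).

Answer: 94

Derivation:
val('g') = 7, val('i') = 9
Position k = 3, exponent = n-1-k = 1
B^1 mod M = 7^1 mod 257 = 7
Delta = (9 - 7) * 7 mod 257 = 14
New hash = (80 + 14) mod 257 = 94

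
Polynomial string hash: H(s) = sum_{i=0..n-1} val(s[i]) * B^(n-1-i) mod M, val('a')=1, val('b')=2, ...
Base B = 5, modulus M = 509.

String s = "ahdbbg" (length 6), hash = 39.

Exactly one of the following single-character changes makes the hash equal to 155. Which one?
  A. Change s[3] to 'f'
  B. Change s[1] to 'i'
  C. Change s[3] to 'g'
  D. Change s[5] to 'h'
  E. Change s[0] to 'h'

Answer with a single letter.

Answer: B

Derivation:
Option A: s[3]='b'->'f', delta=(6-2)*5^2 mod 509 = 100, hash=39+100 mod 509 = 139
Option B: s[1]='h'->'i', delta=(9-8)*5^4 mod 509 = 116, hash=39+116 mod 509 = 155 <-- target
Option C: s[3]='b'->'g', delta=(7-2)*5^2 mod 509 = 125, hash=39+125 mod 509 = 164
Option D: s[5]='g'->'h', delta=(8-7)*5^0 mod 509 = 1, hash=39+1 mod 509 = 40
Option E: s[0]='a'->'h', delta=(8-1)*5^5 mod 509 = 497, hash=39+497 mod 509 = 27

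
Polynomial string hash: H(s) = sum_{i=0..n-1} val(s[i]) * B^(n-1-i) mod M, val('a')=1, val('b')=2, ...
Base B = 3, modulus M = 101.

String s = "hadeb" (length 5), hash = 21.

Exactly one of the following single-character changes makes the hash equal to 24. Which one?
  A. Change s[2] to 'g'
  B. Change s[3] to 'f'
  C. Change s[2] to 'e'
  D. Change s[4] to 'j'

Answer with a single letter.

Option A: s[2]='d'->'g', delta=(7-4)*3^2 mod 101 = 27, hash=21+27 mod 101 = 48
Option B: s[3]='e'->'f', delta=(6-5)*3^1 mod 101 = 3, hash=21+3 mod 101 = 24 <-- target
Option C: s[2]='d'->'e', delta=(5-4)*3^2 mod 101 = 9, hash=21+9 mod 101 = 30
Option D: s[4]='b'->'j', delta=(10-2)*3^0 mod 101 = 8, hash=21+8 mod 101 = 29

Answer: B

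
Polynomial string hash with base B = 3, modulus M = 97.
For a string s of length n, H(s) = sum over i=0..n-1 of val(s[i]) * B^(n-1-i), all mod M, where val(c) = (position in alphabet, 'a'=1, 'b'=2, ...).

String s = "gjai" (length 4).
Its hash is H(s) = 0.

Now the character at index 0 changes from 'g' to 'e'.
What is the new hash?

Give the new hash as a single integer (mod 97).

val('g') = 7, val('e') = 5
Position k = 0, exponent = n-1-k = 3
B^3 mod M = 3^3 mod 97 = 27
Delta = (5 - 7) * 27 mod 97 = 43
New hash = (0 + 43) mod 97 = 43

Answer: 43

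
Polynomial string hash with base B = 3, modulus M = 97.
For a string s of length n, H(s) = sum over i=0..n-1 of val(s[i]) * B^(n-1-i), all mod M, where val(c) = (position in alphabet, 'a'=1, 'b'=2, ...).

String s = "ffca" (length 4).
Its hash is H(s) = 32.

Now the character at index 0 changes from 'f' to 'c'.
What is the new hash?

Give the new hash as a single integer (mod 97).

Answer: 48

Derivation:
val('f') = 6, val('c') = 3
Position k = 0, exponent = n-1-k = 3
B^3 mod M = 3^3 mod 97 = 27
Delta = (3 - 6) * 27 mod 97 = 16
New hash = (32 + 16) mod 97 = 48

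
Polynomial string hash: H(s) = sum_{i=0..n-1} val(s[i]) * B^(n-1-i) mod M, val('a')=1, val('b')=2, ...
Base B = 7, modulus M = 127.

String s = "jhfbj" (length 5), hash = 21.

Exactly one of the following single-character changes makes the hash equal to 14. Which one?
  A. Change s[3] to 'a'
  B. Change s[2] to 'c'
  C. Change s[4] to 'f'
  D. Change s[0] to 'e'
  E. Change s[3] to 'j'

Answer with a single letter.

Option A: s[3]='b'->'a', delta=(1-2)*7^1 mod 127 = 120, hash=21+120 mod 127 = 14 <-- target
Option B: s[2]='f'->'c', delta=(3-6)*7^2 mod 127 = 107, hash=21+107 mod 127 = 1
Option C: s[4]='j'->'f', delta=(6-10)*7^0 mod 127 = 123, hash=21+123 mod 127 = 17
Option D: s[0]='j'->'e', delta=(5-10)*7^4 mod 127 = 60, hash=21+60 mod 127 = 81
Option E: s[3]='b'->'j', delta=(10-2)*7^1 mod 127 = 56, hash=21+56 mod 127 = 77

Answer: A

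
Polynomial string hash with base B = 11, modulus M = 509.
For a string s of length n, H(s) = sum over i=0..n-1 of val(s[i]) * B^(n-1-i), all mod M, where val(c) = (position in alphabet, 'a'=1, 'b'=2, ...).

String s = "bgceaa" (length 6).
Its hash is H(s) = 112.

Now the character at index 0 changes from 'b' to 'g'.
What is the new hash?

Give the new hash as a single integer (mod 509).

Answer: 129

Derivation:
val('b') = 2, val('g') = 7
Position k = 0, exponent = n-1-k = 5
B^5 mod M = 11^5 mod 509 = 207
Delta = (7 - 2) * 207 mod 509 = 17
New hash = (112 + 17) mod 509 = 129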